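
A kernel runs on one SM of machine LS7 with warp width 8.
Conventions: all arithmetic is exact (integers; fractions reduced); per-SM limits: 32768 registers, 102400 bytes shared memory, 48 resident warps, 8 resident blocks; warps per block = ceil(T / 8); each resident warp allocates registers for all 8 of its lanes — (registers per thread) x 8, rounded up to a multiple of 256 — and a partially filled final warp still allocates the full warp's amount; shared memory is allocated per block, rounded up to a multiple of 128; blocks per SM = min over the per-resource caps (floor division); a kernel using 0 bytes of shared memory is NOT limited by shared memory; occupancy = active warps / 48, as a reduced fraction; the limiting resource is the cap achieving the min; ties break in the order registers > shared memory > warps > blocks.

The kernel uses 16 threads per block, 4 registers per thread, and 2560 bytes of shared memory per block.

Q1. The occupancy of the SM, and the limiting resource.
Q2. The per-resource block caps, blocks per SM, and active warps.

Answer: occupancy 1/3, limited by blocks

registers: 64 blocks
shared memory: 40 blocks
warps: 24 blocks
blocks: 8 blocks

Answer: 8 blocks, 16 active warps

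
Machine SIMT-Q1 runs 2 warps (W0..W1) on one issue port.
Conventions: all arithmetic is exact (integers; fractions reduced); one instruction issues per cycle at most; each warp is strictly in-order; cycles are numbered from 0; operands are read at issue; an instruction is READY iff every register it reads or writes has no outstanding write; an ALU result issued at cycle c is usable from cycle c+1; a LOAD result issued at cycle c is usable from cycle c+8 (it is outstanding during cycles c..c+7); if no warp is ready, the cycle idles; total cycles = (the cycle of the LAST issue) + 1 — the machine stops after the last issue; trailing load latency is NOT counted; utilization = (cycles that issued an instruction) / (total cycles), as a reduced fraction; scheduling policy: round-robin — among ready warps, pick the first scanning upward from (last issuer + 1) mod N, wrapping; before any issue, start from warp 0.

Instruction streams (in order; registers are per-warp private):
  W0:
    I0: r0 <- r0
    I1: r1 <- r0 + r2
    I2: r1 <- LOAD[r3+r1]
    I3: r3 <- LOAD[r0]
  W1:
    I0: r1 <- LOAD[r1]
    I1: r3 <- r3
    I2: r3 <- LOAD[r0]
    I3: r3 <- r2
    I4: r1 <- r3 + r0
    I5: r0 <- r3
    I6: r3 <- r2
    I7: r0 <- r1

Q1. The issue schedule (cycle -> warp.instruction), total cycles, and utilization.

cycle 0: W0.I0
cycle 1: W1.I0
cycle 2: W0.I1
cycle 3: W1.I1
cycle 4: W0.I2
cycle 5: W1.I2
cycle 6: W0.I3
cycle 7: idle
cycle 8: idle
cycle 9: idle
cycle 10: idle
cycle 11: idle
cycle 12: idle
cycle 13: W1.I3
cycle 14: W1.I4
cycle 15: W1.I5
cycle 16: W1.I6
cycle 17: W1.I7

Answer: 18 cycles, utilization 2/3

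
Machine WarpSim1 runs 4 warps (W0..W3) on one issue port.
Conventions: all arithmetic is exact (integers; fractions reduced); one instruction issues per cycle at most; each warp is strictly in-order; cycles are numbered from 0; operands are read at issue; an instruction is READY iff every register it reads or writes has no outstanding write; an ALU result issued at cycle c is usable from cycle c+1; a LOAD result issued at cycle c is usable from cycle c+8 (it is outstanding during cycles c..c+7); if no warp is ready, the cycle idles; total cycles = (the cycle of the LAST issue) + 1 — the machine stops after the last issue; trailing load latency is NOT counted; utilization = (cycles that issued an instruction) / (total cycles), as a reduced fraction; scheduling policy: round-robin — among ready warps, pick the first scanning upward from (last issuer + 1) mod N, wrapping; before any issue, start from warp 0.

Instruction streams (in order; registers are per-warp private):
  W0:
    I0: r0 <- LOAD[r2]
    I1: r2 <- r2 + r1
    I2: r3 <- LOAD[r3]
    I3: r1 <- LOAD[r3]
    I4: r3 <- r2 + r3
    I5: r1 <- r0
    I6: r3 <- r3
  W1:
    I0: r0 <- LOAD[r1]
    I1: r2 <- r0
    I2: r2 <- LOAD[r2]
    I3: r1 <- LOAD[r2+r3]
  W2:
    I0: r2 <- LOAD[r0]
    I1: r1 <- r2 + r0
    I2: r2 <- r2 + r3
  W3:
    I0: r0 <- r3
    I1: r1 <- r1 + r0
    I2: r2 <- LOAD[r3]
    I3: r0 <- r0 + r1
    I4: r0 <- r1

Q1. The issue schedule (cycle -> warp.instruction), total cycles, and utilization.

cycle 0: W0.I0
cycle 1: W1.I0
cycle 2: W2.I0
cycle 3: W3.I0
cycle 4: W0.I1
cycle 5: W3.I1
cycle 6: W0.I2
cycle 7: W3.I2
cycle 8: W3.I3
cycle 9: W1.I1
cycle 10: W2.I1
cycle 11: W3.I4
cycle 12: W1.I2
cycle 13: W2.I2
cycle 14: W0.I3
cycle 15: W0.I4
cycle 16: idle
cycle 17: idle
cycle 18: idle
cycle 19: idle
cycle 20: W1.I3
cycle 21: idle
cycle 22: W0.I5
cycle 23: W0.I6

Answer: 24 cycles, utilization 19/24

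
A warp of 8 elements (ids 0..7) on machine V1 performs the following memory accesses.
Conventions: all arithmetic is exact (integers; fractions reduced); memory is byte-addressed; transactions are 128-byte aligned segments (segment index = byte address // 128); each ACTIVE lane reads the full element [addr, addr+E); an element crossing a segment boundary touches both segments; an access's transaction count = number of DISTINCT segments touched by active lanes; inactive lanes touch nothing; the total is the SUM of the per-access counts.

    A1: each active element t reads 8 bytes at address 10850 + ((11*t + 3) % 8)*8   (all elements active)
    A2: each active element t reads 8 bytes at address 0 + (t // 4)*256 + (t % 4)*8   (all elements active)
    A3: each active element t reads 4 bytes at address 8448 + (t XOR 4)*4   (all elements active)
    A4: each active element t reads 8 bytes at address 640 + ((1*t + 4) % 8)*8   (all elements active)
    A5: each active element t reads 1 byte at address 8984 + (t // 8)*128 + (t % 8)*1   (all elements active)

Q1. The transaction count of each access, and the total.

A1: 2 transactions
A2: 2 transactions
A3: 1 transaction
A4: 1 transaction
A5: 1 transaction

Answer: 2,2,1,1,1; total 7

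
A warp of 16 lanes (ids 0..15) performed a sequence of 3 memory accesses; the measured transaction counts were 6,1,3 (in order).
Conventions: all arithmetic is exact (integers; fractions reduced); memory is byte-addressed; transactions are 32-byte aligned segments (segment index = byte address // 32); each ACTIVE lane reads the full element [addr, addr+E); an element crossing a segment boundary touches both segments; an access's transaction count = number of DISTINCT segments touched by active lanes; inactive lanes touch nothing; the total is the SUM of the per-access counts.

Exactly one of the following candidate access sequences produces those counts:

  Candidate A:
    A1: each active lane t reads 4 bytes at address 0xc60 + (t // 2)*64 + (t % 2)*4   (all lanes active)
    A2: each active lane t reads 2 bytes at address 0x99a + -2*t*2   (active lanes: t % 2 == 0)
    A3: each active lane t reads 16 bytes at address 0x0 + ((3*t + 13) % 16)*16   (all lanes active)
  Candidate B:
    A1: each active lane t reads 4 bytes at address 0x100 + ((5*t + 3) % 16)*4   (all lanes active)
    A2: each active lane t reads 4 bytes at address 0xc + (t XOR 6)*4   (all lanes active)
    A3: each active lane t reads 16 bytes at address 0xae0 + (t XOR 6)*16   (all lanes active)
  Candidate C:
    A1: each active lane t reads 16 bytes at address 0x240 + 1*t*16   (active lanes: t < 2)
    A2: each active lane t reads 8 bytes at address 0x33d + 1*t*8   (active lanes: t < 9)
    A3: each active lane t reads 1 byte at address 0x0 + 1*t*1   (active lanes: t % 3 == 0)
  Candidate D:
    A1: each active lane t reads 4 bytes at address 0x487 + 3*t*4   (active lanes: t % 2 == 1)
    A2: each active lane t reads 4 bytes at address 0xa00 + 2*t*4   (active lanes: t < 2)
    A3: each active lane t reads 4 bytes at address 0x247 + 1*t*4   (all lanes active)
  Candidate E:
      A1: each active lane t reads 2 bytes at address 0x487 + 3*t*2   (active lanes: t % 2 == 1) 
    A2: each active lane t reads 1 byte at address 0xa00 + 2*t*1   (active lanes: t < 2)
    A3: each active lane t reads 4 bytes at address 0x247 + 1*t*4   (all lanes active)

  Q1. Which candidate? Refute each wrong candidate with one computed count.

A: A1 gives 8 transactions, not 6
B: A1 gives 2 transactions, not 6
C: A1 gives 1 transaction, not 6
E: A1 gives 4 transactions, not 6
D: all counts match (6,1,3)

Answer: D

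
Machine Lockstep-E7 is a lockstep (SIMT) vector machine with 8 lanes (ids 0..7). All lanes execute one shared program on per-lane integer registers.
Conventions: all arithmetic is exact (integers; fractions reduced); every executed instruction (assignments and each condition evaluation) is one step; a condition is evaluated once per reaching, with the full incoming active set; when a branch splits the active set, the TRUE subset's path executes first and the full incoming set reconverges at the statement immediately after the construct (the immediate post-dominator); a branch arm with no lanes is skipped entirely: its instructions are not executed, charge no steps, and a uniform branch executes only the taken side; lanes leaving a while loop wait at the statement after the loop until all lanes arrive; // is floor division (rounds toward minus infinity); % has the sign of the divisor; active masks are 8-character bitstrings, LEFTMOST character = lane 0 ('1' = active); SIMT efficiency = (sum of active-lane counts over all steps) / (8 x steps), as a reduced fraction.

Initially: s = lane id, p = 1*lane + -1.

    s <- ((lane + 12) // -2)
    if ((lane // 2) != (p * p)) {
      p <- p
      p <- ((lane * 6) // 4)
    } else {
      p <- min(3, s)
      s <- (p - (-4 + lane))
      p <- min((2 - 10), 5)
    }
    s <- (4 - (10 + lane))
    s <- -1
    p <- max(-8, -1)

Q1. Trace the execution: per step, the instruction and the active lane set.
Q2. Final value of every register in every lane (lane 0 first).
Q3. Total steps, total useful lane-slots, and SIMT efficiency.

step 0: s <- ((lane + 12) // -2)     11111111
step 1: eval ((lane // 2) != (p * p)) 11111111
step 2: p <- p                       10011111
step 3: p <- ((lane * 6) // 4)       10011111
step 4: p <- min(3, s)               01100000
step 5: s <- (p - (-4 + lane))       01100000
step 6: p <- min((2 - 10), 5)        01100000
step 7: s <- (4 - (10 + lane))       11111111
step 8: s <- -1                      11111111
step 9: p <- max(-8, -1)             11111111

Answer: 10 steps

s: -1,-1,-1,-1,-1,-1,-1,-1
p: -1,-1,-1,-1,-1,-1,-1,-1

steps = 10; useful = 58; efficiency = 58/80 = 29/40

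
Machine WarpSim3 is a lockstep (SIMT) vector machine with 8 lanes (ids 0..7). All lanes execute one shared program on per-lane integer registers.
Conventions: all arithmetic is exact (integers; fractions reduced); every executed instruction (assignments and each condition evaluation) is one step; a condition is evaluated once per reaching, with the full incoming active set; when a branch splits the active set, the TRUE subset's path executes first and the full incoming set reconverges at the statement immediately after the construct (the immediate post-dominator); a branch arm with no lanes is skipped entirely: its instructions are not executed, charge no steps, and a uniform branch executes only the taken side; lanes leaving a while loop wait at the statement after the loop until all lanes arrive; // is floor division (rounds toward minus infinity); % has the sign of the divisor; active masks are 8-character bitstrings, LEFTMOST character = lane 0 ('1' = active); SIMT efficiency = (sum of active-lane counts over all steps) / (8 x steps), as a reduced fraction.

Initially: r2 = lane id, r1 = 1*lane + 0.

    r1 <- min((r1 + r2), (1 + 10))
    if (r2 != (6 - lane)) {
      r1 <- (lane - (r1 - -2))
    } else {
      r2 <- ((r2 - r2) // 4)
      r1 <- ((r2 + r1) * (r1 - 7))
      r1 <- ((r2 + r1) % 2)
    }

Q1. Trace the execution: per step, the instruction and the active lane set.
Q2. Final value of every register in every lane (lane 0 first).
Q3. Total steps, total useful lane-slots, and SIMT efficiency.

step 0: r1 <- min((r1 + r2), (1 + 10)) 11111111
step 1: eval (r2 != (6 - lane))      11111111
step 2: r1 <- (lane - (r1 - -2))     11101111
step 3: r2 <- ((r2 - r2) // 4)       00010000
step 4: r1 <- ((r2 + r1) * (r1 - 7)) 00010000
step 5: r1 <- ((r2 + r1) % 2)        00010000

Answer: 6 steps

r2: 0,1,2,0,4,5,6,7
r1: -2,-3,-4,0,-6,-7,-7,-6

steps = 6; useful = 26; efficiency = 26/48 = 13/24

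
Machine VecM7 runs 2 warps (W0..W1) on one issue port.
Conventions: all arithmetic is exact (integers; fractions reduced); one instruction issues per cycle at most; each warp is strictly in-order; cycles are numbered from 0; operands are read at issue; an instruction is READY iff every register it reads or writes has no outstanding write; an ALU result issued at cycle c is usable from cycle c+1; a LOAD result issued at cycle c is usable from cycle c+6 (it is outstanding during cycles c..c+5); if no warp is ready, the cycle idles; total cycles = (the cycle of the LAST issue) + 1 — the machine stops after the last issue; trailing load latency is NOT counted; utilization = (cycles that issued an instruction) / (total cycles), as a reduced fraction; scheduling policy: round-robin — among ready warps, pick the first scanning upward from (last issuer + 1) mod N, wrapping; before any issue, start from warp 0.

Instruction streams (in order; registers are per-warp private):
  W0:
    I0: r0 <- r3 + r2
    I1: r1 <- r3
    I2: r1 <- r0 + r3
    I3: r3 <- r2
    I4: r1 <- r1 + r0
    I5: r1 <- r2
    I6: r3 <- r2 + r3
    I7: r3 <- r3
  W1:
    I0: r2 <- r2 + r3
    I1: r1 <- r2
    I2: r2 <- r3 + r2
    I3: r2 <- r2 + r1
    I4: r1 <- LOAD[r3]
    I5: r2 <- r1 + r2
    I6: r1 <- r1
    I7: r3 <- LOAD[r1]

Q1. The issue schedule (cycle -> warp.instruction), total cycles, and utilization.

cycle 0: W0.I0
cycle 1: W1.I0
cycle 2: W0.I1
cycle 3: W1.I1
cycle 4: W0.I2
cycle 5: W1.I2
cycle 6: W0.I3
cycle 7: W1.I3
cycle 8: W0.I4
cycle 9: W1.I4
cycle 10: W0.I5
cycle 11: W0.I6
cycle 12: W0.I7
cycle 13: idle
cycle 14: idle
cycle 15: W1.I5
cycle 16: W1.I6
cycle 17: W1.I7

Answer: 18 cycles, utilization 8/9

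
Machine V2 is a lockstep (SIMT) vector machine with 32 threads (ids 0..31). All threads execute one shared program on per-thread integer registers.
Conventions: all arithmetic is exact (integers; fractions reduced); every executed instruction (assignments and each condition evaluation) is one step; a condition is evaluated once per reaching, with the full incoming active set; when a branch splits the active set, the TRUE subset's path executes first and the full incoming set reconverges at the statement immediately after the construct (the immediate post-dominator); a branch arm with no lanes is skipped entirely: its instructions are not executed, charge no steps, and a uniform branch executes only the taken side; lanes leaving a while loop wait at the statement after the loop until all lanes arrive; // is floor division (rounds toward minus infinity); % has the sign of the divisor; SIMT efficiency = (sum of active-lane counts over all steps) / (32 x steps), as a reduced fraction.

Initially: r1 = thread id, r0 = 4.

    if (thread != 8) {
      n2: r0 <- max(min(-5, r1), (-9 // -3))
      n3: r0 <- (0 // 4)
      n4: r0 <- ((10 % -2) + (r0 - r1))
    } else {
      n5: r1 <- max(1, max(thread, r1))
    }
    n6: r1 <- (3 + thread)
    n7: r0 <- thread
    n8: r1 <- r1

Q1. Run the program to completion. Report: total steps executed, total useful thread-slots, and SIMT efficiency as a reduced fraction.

Answer: 8 steps, 222 useful, 111/128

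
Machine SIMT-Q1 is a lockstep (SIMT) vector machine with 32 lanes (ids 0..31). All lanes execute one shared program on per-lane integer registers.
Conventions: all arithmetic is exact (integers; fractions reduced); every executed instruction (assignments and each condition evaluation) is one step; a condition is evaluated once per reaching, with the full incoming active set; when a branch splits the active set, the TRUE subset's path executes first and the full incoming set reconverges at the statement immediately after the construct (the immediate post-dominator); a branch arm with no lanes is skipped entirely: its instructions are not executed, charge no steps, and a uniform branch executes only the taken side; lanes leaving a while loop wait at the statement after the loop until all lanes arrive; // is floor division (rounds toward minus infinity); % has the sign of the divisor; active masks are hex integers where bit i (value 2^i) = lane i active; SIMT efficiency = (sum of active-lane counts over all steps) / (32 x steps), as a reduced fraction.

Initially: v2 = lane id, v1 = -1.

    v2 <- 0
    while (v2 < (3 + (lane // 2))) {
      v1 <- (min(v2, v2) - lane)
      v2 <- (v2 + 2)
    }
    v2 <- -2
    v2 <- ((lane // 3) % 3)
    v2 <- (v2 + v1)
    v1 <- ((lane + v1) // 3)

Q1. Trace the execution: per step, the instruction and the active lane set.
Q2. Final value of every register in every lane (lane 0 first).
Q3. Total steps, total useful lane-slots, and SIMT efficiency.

step 0: v2 <- 0                      0xffffffff
step 1: eval (v2 < (3 + (lane // 2))) 0xffffffff
step 2: v1 <- (min(v2, v2) - lane)   0xffffffff
step 3: v2 <- (v2 + 2)               0xffffffff
step 4: eval (v2 < (3 + (lane // 2))) 0xffffffff
step 5: v1 <- (min(v2, v2) - lane)   0xffffffff
step 6: v2 <- (v2 + 2)               0xffffffff
step 7: eval (v2 < (3 + (lane // 2))) 0xffffffff
step 8: v1 <- (min(v2, v2) - lane)   0xfffffff0
step 9: v2 <- (v2 + 2)               0xfffffff0
step 10: eval (v2 < (3 + (lane // 2))) 0xfffffff0
step 11: v1 <- (min(v2, v2) - lane)   0xffffff00
step 12: v2 <- (v2 + 2)               0xffffff00
step 13: eval (v2 < (3 + (lane // 2))) 0xffffff00
step 14: v1 <- (min(v2, v2) - lane)   0xfffff000
step 15: v2 <- (v2 + 2)               0xfffff000
step 16: eval (v2 < (3 + (lane // 2))) 0xfffff000
step 17: v1 <- (min(v2, v2) - lane)   0xffff0000
step 18: v2 <- (v2 + 2)               0xffff0000
step 19: eval (v2 < (3 + (lane // 2))) 0xffff0000
step 20: v1 <- (min(v2, v2) - lane)   0xfff00000
step 21: v2 <- (v2 + 2)               0xfff00000
step 22: eval (v2 < (3 + (lane // 2))) 0xfff00000
step 23: v1 <- (min(v2, v2) - lane)   0xff000000
step 24: v2 <- (v2 + 2)               0xff000000
step 25: eval (v2 < (3 + (lane // 2))) 0xff000000
step 26: v1 <- (min(v2, v2) - lane)   0xf0000000
step 27: v2 <- (v2 + 2)               0xf0000000
step 28: eval (v2 < (3 + (lane // 2))) 0xf0000000
step 29: v2 <- -2                     0xffffffff
step 30: v2 <- ((lane // 3) % 3)      0xffffffff
step 31: v2 <- (v2 + v1)              0xffffffff
step 32: v1 <- ((lane + v1) // 3)     0xffffffff

Answer: 33 steps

v2: 2,1,0,0,1,0,0,-1,0,-3,-4,-5,-3,-4,-5,-5,-4,-5,-8,-9,-8,-8,-9,-10,-8,-9,-10,-13,-12,-13,-13,-14
v1: 0,0,0,0,1,1,1,1,2,2,2,2,2,2,2,2,3,3,3,3,4,4,4,4,4,4,4,4,5,5,5,5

steps = 33; useful = 720; efficiency = 720/1056 = 15/22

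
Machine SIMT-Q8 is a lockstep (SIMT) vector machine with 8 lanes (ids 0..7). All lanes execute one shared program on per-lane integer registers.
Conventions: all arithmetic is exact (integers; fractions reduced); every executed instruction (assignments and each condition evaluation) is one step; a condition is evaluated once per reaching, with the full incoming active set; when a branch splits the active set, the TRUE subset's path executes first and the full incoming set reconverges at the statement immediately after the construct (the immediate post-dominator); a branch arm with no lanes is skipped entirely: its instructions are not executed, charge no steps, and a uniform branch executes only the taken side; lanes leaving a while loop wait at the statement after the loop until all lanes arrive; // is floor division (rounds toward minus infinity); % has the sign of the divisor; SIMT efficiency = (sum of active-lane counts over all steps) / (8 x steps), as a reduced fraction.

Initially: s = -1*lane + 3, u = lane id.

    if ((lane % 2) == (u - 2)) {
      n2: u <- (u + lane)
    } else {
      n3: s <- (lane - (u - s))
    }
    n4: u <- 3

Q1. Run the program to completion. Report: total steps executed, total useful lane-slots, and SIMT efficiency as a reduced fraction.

Answer: 4 steps, 24 useful, 3/4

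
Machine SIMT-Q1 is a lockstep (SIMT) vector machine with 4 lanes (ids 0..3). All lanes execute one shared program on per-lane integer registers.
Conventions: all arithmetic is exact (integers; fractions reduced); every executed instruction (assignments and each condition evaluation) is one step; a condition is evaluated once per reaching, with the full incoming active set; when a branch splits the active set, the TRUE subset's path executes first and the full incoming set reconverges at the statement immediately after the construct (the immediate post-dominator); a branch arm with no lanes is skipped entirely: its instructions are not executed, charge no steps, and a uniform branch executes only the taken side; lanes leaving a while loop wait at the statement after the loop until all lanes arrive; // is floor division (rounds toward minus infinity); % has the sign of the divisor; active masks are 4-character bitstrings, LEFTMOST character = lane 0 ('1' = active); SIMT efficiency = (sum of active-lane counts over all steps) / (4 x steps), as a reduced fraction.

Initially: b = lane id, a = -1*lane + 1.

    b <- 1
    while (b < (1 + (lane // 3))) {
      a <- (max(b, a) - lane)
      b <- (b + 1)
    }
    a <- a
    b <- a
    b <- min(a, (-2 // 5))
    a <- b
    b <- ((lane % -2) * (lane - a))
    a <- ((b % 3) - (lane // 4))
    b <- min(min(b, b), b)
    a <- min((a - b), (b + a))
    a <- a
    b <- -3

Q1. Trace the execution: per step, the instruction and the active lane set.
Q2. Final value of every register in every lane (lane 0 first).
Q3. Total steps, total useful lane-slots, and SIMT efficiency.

step 0: b <- 1                       1111
step 1: eval (b < (1 + (lane // 3))) 1111
step 2: a <- (max(b, a) - lane)      0001
step 3: b <- (b + 1)                 0001
step 4: eval (b < (1 + (lane // 3))) 0001
step 5: a <- a                       1111
step 6: b <- a                       1111
step 7: b <- min(a, (-2 // 5))       1111
step 8: a <- b                       1111
step 9: b <- ((lane % -2) * (lane - a)) 1111
step 10: a <- ((b % 3) - (lane // 4)) 1111
step 11: b <- min(min(b, b), b)       1111
step 12: a <- min((a - b), (b + a))   1111
step 13: a <- a                       1111
step 14: b <- -3                      1111

Answer: 15 steps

b: -3,-3,-3,-3
a: 0,-1,0,-4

steps = 15; useful = 51; efficiency = 51/60 = 17/20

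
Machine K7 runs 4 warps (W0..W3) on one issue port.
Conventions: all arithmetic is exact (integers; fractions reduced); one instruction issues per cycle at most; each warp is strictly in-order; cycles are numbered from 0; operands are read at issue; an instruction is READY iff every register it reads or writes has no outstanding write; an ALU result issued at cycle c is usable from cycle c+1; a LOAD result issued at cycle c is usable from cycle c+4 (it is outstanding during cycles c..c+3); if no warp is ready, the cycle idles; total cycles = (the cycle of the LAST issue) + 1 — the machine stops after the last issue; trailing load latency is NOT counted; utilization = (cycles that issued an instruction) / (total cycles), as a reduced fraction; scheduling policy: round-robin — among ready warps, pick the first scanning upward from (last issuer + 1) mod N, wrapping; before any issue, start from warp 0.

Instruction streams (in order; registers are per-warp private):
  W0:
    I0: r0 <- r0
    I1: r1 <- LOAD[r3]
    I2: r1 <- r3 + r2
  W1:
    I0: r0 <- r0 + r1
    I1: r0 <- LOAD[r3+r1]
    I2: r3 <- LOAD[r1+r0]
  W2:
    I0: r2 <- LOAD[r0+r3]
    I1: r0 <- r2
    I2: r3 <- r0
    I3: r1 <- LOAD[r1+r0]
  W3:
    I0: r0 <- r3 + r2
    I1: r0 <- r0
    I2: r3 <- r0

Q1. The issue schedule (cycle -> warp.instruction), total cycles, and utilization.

cycle 0: W0.I0
cycle 1: W1.I0
cycle 2: W2.I0
cycle 3: W3.I0
cycle 4: W0.I1
cycle 5: W1.I1
cycle 6: W2.I1
cycle 7: W3.I1
cycle 8: W0.I2
cycle 9: W1.I2
cycle 10: W2.I2
cycle 11: W3.I2
cycle 12: W2.I3

Answer: 13 cycles, utilization 1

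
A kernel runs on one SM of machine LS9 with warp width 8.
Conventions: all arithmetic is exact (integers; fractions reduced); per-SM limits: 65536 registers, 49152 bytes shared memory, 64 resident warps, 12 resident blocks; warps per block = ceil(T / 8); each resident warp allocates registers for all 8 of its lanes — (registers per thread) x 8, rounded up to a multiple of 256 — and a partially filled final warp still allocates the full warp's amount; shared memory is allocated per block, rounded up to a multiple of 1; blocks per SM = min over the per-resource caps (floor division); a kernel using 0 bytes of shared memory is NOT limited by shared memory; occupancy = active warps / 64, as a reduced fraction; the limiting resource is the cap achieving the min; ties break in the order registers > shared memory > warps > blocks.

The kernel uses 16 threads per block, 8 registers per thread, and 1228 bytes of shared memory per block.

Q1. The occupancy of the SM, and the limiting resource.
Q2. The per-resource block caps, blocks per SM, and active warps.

Answer: occupancy 3/8, limited by blocks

registers: 128 blocks
shared memory: 40 blocks
warps: 32 blocks
blocks: 12 blocks

Answer: 12 blocks, 24 active warps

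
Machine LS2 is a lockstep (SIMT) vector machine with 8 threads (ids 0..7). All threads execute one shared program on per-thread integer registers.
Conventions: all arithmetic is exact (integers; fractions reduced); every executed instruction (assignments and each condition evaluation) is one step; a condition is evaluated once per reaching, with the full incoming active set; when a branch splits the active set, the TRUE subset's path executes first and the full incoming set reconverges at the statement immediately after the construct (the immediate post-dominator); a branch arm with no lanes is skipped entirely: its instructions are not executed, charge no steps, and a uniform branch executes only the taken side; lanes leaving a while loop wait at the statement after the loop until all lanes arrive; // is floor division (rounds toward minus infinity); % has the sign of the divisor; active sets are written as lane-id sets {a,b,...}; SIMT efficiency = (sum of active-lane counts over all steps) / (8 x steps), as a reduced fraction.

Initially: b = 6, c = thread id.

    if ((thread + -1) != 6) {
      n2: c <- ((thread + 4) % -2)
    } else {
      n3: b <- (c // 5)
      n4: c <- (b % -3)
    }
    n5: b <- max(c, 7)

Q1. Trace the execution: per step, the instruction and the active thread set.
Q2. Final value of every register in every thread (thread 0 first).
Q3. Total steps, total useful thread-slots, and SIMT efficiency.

step 0: eval ((thread + -1) != 6)    {0,1,2,3,4,5,6,7}
step 1: c <- ((thread + 4) % -2)     {0,1,2,3,4,5,6}
step 2: b <- (c // 5)                {7}
step 3: c <- (b % -3)                {7}
step 4: b <- max(c, 7)               {0,1,2,3,4,5,6,7}

Answer: 5 steps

b: 7,7,7,7,7,7,7,7
c: 0,-1,0,-1,0,-1,0,-2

steps = 5; useful = 25; efficiency = 25/40 = 5/8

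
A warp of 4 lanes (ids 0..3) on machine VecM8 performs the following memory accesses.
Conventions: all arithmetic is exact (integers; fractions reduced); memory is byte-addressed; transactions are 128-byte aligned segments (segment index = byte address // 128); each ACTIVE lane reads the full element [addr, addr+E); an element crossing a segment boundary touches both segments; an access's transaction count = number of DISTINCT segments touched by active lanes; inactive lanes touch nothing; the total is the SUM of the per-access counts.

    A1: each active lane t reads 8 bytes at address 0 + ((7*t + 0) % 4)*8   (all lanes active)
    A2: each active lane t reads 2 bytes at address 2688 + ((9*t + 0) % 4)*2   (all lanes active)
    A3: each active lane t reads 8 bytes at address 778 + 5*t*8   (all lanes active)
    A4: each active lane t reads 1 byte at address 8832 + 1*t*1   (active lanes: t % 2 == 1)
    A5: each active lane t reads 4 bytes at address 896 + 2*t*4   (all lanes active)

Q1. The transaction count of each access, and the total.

A1: 1 transaction
A2: 1 transaction
A3: 2 transactions
A4: 1 transaction
A5: 1 transaction

Answer: 1,1,2,1,1; total 6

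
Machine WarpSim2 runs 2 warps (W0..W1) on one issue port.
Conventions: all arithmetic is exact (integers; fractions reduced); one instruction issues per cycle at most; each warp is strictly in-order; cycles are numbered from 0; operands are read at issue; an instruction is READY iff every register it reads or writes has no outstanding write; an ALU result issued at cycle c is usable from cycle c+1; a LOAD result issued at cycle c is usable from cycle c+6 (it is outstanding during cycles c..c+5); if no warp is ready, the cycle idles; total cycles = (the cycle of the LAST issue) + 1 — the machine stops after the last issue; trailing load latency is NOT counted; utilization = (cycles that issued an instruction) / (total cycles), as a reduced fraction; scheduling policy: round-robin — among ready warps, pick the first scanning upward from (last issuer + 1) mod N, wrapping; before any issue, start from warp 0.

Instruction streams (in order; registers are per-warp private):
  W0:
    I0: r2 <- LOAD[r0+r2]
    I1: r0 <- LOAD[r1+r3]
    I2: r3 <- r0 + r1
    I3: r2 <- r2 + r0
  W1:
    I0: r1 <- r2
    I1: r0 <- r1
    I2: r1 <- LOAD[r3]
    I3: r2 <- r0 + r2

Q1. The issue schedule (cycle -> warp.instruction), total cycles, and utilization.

cycle 0: W0.I0
cycle 1: W1.I0
cycle 2: W0.I1
cycle 3: W1.I1
cycle 4: W1.I2
cycle 5: W1.I3
cycle 6: idle
cycle 7: idle
cycle 8: W0.I2
cycle 9: W0.I3

Answer: 10 cycles, utilization 4/5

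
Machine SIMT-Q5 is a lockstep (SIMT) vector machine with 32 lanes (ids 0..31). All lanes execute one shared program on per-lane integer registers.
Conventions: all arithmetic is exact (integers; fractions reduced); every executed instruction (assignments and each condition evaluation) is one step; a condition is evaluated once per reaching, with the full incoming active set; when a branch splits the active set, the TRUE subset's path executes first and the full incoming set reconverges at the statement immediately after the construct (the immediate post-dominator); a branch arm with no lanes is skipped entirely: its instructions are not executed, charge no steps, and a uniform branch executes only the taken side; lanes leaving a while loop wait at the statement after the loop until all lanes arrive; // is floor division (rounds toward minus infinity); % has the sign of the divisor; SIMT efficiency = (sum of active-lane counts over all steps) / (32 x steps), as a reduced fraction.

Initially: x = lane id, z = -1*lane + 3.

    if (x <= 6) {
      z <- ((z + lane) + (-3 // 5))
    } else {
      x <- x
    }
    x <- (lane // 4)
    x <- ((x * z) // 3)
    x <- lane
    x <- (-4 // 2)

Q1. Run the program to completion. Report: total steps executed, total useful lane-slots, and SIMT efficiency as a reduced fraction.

Answer: 7 steps, 192 useful, 6/7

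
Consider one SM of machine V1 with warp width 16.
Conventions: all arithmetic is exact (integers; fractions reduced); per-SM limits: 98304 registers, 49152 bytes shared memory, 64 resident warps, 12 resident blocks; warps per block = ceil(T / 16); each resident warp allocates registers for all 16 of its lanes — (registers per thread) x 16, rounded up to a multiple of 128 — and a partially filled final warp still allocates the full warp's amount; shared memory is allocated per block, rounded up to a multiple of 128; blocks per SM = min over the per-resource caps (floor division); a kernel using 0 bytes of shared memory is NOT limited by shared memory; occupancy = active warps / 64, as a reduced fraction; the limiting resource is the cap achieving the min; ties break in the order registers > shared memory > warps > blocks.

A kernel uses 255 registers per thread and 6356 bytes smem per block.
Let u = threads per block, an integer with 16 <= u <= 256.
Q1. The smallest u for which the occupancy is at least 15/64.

Answer: u = 33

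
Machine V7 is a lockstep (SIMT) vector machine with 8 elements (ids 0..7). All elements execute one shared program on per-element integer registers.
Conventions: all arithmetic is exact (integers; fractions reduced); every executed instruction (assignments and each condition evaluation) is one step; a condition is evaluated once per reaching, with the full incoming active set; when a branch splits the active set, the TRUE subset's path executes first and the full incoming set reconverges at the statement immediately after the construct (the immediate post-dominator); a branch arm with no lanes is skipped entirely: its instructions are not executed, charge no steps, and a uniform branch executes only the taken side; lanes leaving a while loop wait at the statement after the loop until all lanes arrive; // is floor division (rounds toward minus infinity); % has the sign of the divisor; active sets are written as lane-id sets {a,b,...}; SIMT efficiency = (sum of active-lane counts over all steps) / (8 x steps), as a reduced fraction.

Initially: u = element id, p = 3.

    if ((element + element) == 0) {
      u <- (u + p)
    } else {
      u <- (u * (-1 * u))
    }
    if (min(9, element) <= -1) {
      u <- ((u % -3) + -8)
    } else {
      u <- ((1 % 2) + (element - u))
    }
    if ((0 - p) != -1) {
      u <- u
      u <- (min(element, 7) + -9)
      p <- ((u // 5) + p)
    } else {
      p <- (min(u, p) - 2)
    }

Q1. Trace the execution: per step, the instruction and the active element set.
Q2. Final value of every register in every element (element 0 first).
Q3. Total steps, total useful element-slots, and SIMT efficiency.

step 0: eval ((element + element) == 0) {0,1,2,3,4,5,6,7}
step 1: u <- (u + p)                 {0}
step 2: u <- (u * (-1 * u))          {1,2,3,4,5,6,7}
step 3: eval (min(9, element) <= -1) {0,1,2,3,4,5,6,7}
step 4: u <- ((1 % 2) + (element - u)) {0,1,2,3,4,5,6,7}
step 5: eval ((0 - p) != -1)         {0,1,2,3,4,5,6,7}
step 6: u <- u                       {0,1,2,3,4,5,6,7}
step 7: u <- (min(element, 7) + -9)  {0,1,2,3,4,5,6,7}
step 8: p <- ((u // 5) + p)          {0,1,2,3,4,5,6,7}

Answer: 9 steps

u: -9,-8,-7,-6,-5,-4,-3,-2
p: 1,1,1,1,2,2,2,2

steps = 9; useful = 64; efficiency = 64/72 = 8/9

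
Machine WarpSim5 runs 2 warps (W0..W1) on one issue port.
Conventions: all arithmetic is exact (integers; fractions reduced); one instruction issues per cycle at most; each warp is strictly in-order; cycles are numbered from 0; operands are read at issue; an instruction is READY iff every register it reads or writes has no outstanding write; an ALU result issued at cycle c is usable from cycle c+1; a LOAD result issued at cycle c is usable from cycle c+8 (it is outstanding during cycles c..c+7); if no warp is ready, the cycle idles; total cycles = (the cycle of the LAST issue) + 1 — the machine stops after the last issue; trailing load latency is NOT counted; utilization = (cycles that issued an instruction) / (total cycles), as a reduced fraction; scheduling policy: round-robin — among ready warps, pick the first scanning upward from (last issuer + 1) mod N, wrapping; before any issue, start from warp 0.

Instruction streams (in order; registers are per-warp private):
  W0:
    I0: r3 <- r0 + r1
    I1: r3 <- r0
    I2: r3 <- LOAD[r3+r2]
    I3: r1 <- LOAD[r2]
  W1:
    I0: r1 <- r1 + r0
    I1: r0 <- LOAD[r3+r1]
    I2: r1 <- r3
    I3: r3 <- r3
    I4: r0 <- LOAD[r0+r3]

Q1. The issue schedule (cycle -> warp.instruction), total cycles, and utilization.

cycle 0: W0.I0
cycle 1: W1.I0
cycle 2: W0.I1
cycle 3: W1.I1
cycle 4: W0.I2
cycle 5: W1.I2
cycle 6: W0.I3
cycle 7: W1.I3
cycle 8: idle
cycle 9: idle
cycle 10: idle
cycle 11: W1.I4

Answer: 12 cycles, utilization 3/4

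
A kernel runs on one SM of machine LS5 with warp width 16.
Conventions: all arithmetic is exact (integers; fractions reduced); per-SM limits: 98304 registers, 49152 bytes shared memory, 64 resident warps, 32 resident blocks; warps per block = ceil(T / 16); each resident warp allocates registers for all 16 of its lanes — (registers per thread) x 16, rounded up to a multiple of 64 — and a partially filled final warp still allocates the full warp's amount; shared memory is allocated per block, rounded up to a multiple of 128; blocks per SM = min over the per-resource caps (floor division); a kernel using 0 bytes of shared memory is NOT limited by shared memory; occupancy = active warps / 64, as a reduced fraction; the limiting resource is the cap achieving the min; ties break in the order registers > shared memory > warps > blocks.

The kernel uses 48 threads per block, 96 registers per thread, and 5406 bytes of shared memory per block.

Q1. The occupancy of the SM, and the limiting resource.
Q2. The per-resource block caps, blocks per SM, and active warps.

Answer: occupancy 3/8, limited by shared memory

registers: 21 blocks
shared memory: 8 blocks
warps: 21 blocks
blocks: 32 blocks

Answer: 8 blocks, 24 active warps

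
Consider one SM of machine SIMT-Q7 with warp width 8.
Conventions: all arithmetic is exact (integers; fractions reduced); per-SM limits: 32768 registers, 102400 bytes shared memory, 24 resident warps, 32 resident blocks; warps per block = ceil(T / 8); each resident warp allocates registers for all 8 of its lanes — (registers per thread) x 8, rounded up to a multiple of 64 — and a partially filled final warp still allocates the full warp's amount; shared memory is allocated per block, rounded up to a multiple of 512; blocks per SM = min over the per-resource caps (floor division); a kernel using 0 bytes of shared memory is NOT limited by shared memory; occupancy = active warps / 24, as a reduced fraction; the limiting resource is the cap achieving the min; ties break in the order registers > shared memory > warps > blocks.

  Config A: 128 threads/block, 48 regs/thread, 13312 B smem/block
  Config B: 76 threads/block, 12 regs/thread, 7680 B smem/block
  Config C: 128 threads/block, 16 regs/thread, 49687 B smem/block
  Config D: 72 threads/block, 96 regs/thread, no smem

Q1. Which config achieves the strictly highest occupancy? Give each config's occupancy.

occupancies: A 2/3, B 5/6, C 2/3, D 3/4

Answer: B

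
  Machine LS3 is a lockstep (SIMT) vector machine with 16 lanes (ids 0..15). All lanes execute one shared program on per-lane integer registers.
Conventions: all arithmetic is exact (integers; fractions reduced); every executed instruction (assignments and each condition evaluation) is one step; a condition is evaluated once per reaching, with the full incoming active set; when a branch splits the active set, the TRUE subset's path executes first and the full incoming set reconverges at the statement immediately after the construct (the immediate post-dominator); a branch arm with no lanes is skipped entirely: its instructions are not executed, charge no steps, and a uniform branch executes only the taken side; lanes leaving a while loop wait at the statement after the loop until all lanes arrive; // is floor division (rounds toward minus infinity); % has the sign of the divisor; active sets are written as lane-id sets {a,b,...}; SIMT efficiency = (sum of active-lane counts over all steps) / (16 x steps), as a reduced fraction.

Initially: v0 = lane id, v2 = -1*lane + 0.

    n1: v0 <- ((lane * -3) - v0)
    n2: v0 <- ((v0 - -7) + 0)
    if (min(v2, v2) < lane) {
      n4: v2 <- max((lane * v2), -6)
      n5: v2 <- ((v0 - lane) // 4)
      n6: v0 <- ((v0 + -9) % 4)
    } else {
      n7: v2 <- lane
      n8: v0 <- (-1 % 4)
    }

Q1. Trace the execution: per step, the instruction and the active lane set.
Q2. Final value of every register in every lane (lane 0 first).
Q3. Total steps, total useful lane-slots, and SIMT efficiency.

step 0: v0 <- ((lane * -3) - v0)     {0,1,2,3,4,5,6,7,8,9,10,11,12,13,14,15}
step 1: v0 <- ((v0 - -7) + 0)        {0,1,2,3,4,5,6,7,8,9,10,11,12,13,14,15}
step 2: eval (min(v2, v2) < lane)    {0,1,2,3,4,5,6,7,8,9,10,11,12,13,14,15}
step 3: v2 <- max((lane * v2), -6)   {1,2,3,4,5,6,7,8,9,10,11,12,13,14,15}
step 4: v2 <- ((v0 - lane) // 4)     {1,2,3,4,5,6,7,8,9,10,11,12,13,14,15}
step 5: v0 <- ((v0 + -9) % 4)        {1,2,3,4,5,6,7,8,9,10,11,12,13,14,15}
step 6: v2 <- lane                   {0}
step 7: v0 <- (-1 % 4)               {0}

Answer: 8 steps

v0: 3,2,2,2,2,2,2,2,2,2,2,2,2,2,2,2
v2: 0,0,-1,-2,-4,-5,-6,-7,-9,-10,-11,-12,-14,-15,-16,-17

steps = 8; useful = 95; efficiency = 95/128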